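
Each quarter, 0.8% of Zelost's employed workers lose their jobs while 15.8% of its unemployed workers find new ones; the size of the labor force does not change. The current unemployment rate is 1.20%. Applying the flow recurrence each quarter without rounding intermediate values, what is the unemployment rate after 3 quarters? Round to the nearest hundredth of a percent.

Unemployment rate after three quarters ≈ 2.72%.

With a fixed labor force, u_{t+1} = u_t + s·(1−u_t) − f·u_t = u_t·(1−s−f) + s.
Here 1−s−f = 0.834 and s = 0.008.
u_1 = 0.012000 × 0.834 + 0.008 = 0.018008.
u_2 = 0.018008 × 0.834 + 0.008 = 0.023019.
u_3 = 0.023019 × 0.834 + 0.008 = 0.027198.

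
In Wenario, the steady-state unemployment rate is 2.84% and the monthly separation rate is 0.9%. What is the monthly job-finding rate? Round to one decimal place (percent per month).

Job-finding rate ≈ 30.8% per month.

From u* = s/(s+f): f = s·(1−u)/u.
f = 0.9 × (1 − 0.0284) / 0.0284 = 0.8744 / 0.0284 ≈ 30.8% per month.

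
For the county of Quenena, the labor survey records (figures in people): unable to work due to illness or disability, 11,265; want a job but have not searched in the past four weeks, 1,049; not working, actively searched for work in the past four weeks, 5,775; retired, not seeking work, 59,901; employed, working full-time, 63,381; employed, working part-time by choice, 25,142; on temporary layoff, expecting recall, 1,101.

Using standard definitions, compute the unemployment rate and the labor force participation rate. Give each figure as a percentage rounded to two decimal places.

Employed = 63,381 + 25,142 = 88,523.
Unemployed = 5,775 + 1,101 = 6,876 (jobless and actively searching, or on temporary layoff).
Labor force = 88,523 + 6,876 = 95,399.
Not in labor force = 11,265 + 1,049 + 59,901 = 72,215 (those not working and not actively searching are outside the labor force — including those who want a job but have given up searching).
Civilian working-age population = 95,399 + 72,215 = 167,614.
Unemployment rate = 6,876 / 95,399 = 7.21%.
Labor force participation rate = 95,399 / 167,614 = 56.92%.

Unemployment rate ≈ 7.21%; labor force participation rate ≈ 56.92%.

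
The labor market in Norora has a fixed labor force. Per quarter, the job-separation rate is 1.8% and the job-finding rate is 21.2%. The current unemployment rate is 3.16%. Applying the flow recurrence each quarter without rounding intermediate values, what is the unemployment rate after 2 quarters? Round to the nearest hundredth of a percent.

With a fixed labor force, u_{t+1} = u_t + s·(1−u_t) − f·u_t = u_t·(1−s−f) + s.
Here 1−s−f = 0.770 and s = 0.018.
u_1 = 0.031600 × 0.770 + 0.018 = 0.042332.
u_2 = 0.042332 × 0.770 + 0.018 = 0.050596.

Unemployment rate after two quarters ≈ 5.06%.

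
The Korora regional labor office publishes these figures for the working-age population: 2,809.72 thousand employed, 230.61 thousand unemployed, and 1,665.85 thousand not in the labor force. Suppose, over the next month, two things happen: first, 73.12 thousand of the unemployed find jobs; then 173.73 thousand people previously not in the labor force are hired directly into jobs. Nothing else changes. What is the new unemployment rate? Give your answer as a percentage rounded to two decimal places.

Initially, labor force = 2,809.72 + 230.61 = 3,040.33 thousand, so u = 230.61/3,040.33 = 7.59%.
After the first change, unemployed falls and employed rises by 73.12; labor force unchanged → E = 2,882.84, U = 157.49, labor force = 3,040.33 thousand.
After the second change, employed and labor force both rise by 173.73; unemployed unchanged → E = 3,056.57, U = 157.49, labor force = 3,214.06 thousand.
New unemployment rate = 157.49 / 3,214.06 = 4.90%.

New unemployment rate ≈ 4.90%.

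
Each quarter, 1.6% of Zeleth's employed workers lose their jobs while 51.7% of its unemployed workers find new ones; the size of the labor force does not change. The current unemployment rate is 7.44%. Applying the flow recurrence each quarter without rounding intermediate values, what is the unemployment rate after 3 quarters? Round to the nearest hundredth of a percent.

With a fixed labor force, u_{t+1} = u_t + s·(1−u_t) − f·u_t = u_t·(1−s−f) + s.
Here 1−s−f = 0.467 and s = 0.016.
u_1 = 0.074400 × 0.467 + 0.016 = 0.050745.
u_2 = 0.050745 × 0.467 + 0.016 = 0.039698.
u_3 = 0.039698 × 0.467 + 0.016 = 0.034539.

Unemployment rate after three quarters ≈ 3.45%.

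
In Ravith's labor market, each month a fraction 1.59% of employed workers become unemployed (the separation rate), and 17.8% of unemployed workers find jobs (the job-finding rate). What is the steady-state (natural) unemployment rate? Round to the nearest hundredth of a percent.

Steady-state unemployment rate ≈ 8.20%.

At steady state the flows balance: s·E = f·U, so U/(E+U) = s/(s+f).
u* = 1.59 / (1.59 + 17.8) = 1.59 / 19.39 = 8.20%.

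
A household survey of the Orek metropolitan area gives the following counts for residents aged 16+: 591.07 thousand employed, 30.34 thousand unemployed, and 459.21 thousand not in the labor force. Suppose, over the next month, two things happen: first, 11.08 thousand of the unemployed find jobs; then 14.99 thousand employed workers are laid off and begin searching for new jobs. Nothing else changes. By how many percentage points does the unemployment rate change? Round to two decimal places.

The unemployment rate changes by +0.63 percentage points.

Initially, labor force = 591.07 + 30.34 = 621.41 thousand, so u = 30.34/621.41 = 4.88%.
After the first change, unemployed falls and employed rises by 11.08; labor force unchanged → E = 602.15, U = 19.26, labor force = 621.41 thousand.
After the second change, employed falls and unemployed rises by 14.99; labor force unchanged → E = 587.16, U = 34.25, labor force = 621.41 thousand.
New unemployment rate = 34.25 / 621.41 = 5.51%.
Change = 5.51% − 4.88% = +0.63 percentage points.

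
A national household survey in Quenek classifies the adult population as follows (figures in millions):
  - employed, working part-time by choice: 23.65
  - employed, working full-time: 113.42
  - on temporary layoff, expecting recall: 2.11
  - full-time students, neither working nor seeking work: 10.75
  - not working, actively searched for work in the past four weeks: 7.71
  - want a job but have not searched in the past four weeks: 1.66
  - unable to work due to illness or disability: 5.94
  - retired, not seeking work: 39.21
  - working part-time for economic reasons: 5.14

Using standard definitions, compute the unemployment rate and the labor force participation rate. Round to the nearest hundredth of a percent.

Unemployment rate ≈ 6.46%; labor force participation rate ≈ 72.54%.

Employed = 23.65 + 113.42 + 5.14 = 142.21 million (anyone who worked, including part-time for economic reasons, counts as employed).
Unemployed = 2.11 + 7.71 = 9.82 million (jobless and actively searching, or on temporary layoff).
Labor force = 142.21 + 9.82 = 152.03 million.
Not in labor force = 10.75 + 1.66 + 5.94 + 39.21 = 57.56 million (those not working and not actively searching are outside the labor force — including those who want a job but have given up searching).
Civilian working-age population = 152.03 + 57.56 = 209.59 million.
Unemployment rate = 9.82 / 152.03 = 6.46%.
Labor force participation rate = 152.03 / 209.59 = 72.54%.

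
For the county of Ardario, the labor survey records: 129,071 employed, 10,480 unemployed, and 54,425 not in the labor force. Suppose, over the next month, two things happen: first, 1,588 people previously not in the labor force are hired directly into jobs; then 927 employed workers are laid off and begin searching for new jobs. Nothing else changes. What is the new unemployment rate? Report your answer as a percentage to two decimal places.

Initially, labor force = 129,071 + 10,480 = 139,551, so u = 10,480/139,551 = 7.51%.
After the first change, employed and labor force both rise by 1,588; unemployed unchanged → E = 130,659, U = 10,480, labor force = 141,139.
After the second change, employed falls and unemployed rises by 927; labor force unchanged → E = 129,732, U = 11,407, labor force = 141,139.
New unemployment rate = 11,407 / 141,139 = 8.08%.

New unemployment rate ≈ 8.08%.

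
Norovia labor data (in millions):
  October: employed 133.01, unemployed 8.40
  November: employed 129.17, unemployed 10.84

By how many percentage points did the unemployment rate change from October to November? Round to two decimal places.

The unemployment rate changed by +1.80 percentage points.

October: labor force = 133.01 + 8.40 = 141.41; u = 8.40/141.41 = 5.94%.
November: labor force = 129.17 + 10.84 = 140.01; u = 10.84/140.01 = 7.74%.
Change = 7.74% − 5.94% = +1.80 pp.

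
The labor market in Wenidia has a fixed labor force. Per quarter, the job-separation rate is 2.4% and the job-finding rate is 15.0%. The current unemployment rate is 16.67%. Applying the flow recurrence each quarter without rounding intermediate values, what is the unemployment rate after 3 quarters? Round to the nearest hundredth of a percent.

With a fixed labor force, u_{t+1} = u_t + s·(1−u_t) − f·u_t = u_t·(1−s−f) + s.
Here 1−s−f = 0.826 and s = 0.024.
u_1 = 0.166700 × 0.826 + 0.024 = 0.161694.
u_2 = 0.161694 × 0.826 + 0.024 = 0.157559.
u_3 = 0.157559 × 0.826 + 0.024 = 0.154144.

Unemployment rate after three quarters ≈ 15.41%.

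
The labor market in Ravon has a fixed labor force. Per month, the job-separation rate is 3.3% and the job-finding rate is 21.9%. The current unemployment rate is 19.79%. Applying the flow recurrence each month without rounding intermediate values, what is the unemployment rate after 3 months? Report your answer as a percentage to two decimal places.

Unemployment rate after three months ≈ 15.90%.

With a fixed labor force, u_{t+1} = u_t + s·(1−u_t) − f·u_t = u_t·(1−s−f) + s.
Here 1−s−f = 0.748 and s = 0.033.
u_1 = 0.197900 × 0.748 + 0.033 = 0.181029.
u_2 = 0.181029 × 0.748 + 0.033 = 0.168410.
u_3 = 0.168410 × 0.748 + 0.033 = 0.158971.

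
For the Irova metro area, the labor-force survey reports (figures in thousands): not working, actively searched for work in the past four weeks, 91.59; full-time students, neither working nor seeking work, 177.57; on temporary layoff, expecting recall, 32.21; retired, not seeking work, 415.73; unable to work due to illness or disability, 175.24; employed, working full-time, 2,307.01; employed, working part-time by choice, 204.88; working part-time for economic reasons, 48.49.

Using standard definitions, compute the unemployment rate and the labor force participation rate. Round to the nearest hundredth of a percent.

Unemployment rate ≈ 4.61%; labor force participation rate ≈ 77.74%.

Employed = 2,307.01 + 204.88 + 48.49 = 2,560.38 thousand (anyone who worked, including part-time for economic reasons, counts as employed).
Unemployed = 91.59 + 32.21 = 123.80 thousand (jobless and actively searching, or on temporary layoff).
Labor force = 2,560.38 + 123.80 = 2,684.18 thousand.
Not in labor force = 177.57 + 415.73 + 175.24 = 768.54 thousand (those not working and not actively searching are outside the labor force).
Civilian working-age population = 2,684.18 + 768.54 = 3,452.72 thousand.
Unemployment rate = 123.80 / 2,684.18 = 4.61%.
Labor force participation rate = 2,684.18 / 3,452.72 = 77.74%.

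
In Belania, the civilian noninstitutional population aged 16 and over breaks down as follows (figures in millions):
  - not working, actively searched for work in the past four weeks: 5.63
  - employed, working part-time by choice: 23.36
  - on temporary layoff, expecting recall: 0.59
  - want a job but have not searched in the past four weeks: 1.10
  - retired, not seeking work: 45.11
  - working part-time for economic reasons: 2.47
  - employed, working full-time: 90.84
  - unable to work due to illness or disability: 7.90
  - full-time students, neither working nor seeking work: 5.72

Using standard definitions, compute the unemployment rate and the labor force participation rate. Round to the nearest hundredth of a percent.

Employed = 23.36 + 2.47 + 90.84 = 116.67 million (anyone who worked, including part-time for economic reasons, counts as employed).
Unemployed = 5.63 + 0.59 = 6.22 million (jobless and actively searching, or on temporary layoff).
Labor force = 116.67 + 6.22 = 122.89 million.
Not in labor force = 1.10 + 45.11 + 7.90 + 5.72 = 59.83 million (those not working and not actively searching are outside the labor force — including those who want a job but have given up searching).
Civilian working-age population = 122.89 + 59.83 = 182.72 million.
Unemployment rate = 6.22 / 122.89 = 5.06%.
Labor force participation rate = 122.89 / 182.72 = 67.26%.

Unemployment rate ≈ 5.06%; labor force participation rate ≈ 67.26%.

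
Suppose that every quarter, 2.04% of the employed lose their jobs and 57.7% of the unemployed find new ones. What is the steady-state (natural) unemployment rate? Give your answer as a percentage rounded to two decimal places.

Steady-state unemployment rate ≈ 3.41%.

At steady state the flows balance: s·E = f·U, so U/(E+U) = s/(s+f).
u* = 2.04 / (2.04 + 57.7) = 2.04 / 59.74 = 3.41%.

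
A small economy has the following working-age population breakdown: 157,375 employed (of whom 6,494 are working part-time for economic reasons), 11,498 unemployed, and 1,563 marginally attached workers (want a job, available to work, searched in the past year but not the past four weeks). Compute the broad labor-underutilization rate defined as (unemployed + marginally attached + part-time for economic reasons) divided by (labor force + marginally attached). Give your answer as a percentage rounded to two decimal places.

Broad underutilization rate ≈ 11.47%.

Labor force = 157,375 + 11,498 = 168,873.
Numerator = 11,498 + 1,563 + 6,494 = 19,555.
Denominator = 168,873 + 1,563 = 170,436.
Broad rate = 19,555 / 170,436 = 11.47%.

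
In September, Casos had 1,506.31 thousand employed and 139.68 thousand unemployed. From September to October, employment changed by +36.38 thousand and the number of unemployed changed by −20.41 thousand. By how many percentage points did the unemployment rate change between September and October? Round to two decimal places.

September: labor force = 1,506.31 + 139.68 = 1,645.99; u = 139.68/1,645.99 = 8.49%.
October: labor force = 1,542.69 + 119.27 = 1,661.96; u = 119.27/1,661.96 = 7.18%.
Change = 7.18% − 8.49% = −1.31 pp.

The unemployment rate changed by −1.31 percentage points.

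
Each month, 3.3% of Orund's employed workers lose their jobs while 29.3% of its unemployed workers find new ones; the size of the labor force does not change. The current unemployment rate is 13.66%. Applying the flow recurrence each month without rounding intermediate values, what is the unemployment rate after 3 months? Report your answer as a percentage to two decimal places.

With a fixed labor force, u_{t+1} = u_t + s·(1−u_t) − f·u_t = u_t·(1−s−f) + s.
Here 1−s−f = 0.674 and s = 0.033.
u_1 = 0.136600 × 0.674 + 0.033 = 0.125068.
u_2 = 0.125068 × 0.674 + 0.033 = 0.117296.
u_3 = 0.117296 × 0.674 + 0.033 = 0.112058.

Unemployment rate after three months ≈ 11.21%.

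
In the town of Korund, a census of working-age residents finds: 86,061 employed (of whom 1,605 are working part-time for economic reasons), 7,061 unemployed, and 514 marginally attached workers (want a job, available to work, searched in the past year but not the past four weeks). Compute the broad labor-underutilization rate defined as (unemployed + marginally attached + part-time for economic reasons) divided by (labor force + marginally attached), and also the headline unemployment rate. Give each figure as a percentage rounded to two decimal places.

Labor force = 86,061 + 7,061 = 93,122.
Numerator = 7,061 + 514 + 1,605 = 9,180.
Denominator = 93,122 + 514 = 93,636.
Broad rate = 9,180 / 93,636 = 9.80%.
Headline unemployment rate = 7,061 / 93,122 = 7.58%.

Broad underutilization rate ≈ 9.80%; headline unemployment rate ≈ 7.58%.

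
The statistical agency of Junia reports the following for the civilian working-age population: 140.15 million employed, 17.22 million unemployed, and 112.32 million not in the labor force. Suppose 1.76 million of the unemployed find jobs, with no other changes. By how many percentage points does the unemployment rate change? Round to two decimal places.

Initially, labor force = 140.15 + 17.22 = 157.37 million, so u = 17.22/157.37 = 10.94%.
After the change, unemployed falls and employed rises by 1.76; labor force unchanged → E = 141.91, U = 15.46, labor force = 157.37 million.
New unemployment rate = 15.46 / 157.37 = 9.82%.
Change = 9.82% − 10.94% = −1.12 percentage points.

The unemployment rate changes by −1.12 percentage points.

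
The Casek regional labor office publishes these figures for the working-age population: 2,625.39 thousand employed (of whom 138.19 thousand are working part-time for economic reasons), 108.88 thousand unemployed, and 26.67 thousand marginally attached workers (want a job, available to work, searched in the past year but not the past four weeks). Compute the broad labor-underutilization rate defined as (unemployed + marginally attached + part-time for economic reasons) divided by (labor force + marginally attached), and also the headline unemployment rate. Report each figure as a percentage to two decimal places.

Labor force = 2,625.39 + 108.88 = 2,734.27 thousand.
Numerator = 108.88 + 26.67 + 138.19 = 273.74 thousand.
Denominator = 2,734.27 + 26.67 = 2,760.94 thousand.
Broad rate = 273.74 / 2,760.94 = 9.91%.
Headline unemployment rate = 108.88 / 2,734.27 = 3.98%.

Broad underutilization rate ≈ 9.91%; headline unemployment rate ≈ 3.98%.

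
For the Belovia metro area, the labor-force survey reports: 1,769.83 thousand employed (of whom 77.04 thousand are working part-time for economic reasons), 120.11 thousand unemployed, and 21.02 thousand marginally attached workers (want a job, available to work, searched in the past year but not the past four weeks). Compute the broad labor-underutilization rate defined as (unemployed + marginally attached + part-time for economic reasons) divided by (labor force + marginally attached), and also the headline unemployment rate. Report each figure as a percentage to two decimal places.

Broad underutilization rate ≈ 11.42%; headline unemployment rate ≈ 6.36%.

Labor force = 1,769.83 + 120.11 = 1,889.94 thousand.
Numerator = 120.11 + 21.02 + 77.04 = 218.17 thousand.
Denominator = 1,889.94 + 21.02 = 1,910.96 thousand.
Broad rate = 218.17 / 1,910.96 = 11.42%.
Headline unemployment rate = 120.11 / 1,889.94 = 6.36%.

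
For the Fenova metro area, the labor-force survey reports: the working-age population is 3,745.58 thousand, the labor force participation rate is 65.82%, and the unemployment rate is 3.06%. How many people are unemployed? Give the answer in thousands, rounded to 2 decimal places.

Labor force = 0.6582 × 3,745.58 = 2,465.34 thousand.
Unemployed = 0.0306 × 2,465.34 ≈ 75.44 thousand.

About 75.44 thousand are unemployed.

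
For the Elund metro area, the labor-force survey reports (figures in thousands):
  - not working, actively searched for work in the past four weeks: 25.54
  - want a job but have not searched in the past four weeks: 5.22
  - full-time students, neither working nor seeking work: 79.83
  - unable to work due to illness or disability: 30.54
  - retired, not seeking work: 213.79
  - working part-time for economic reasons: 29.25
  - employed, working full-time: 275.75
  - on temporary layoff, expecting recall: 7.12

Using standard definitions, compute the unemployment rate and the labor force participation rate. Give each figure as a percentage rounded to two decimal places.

Employed = 29.25 + 275.75 = 305.00 thousand (anyone who worked, including part-time for economic reasons, counts as employed).
Unemployed = 25.54 + 7.12 = 32.66 thousand (jobless and actively searching, or on temporary layoff).
Labor force = 305.00 + 32.66 = 337.66 thousand.
Not in labor force = 5.22 + 79.83 + 30.54 + 213.79 = 329.38 thousand (those not working and not actively searching are outside the labor force — including those who want a job but have given up searching).
Civilian working-age population = 337.66 + 329.38 = 667.04 thousand.
Unemployment rate = 32.66 / 337.66 = 9.67%.
Labor force participation rate = 337.66 / 667.04 = 50.62%.

Unemployment rate ≈ 9.67%; labor force participation rate ≈ 50.62%.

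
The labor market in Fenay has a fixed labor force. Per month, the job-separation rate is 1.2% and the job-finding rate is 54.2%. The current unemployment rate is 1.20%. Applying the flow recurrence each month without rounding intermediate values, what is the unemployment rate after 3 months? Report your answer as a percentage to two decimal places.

With a fixed labor force, u_{t+1} = u_t + s·(1−u_t) − f·u_t = u_t·(1−s−f) + s.
Here 1−s−f = 0.446 and s = 0.012.
u_1 = 0.012000 × 0.446 + 0.012 = 0.017352.
u_2 = 0.017352 × 0.446 + 0.012 = 0.019739.
u_3 = 0.019739 × 0.446 + 0.012 = 0.020804.

Unemployment rate after three months ≈ 2.08%.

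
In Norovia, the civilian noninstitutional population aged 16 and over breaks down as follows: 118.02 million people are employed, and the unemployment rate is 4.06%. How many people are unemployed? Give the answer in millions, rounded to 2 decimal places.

About 4.99 million are unemployed.

Let U be the number unemployed. The labor force is E + U, and U/(E+U) = 0.0406.
So U = 0.0406 × 118.02 / (1 − 0.0406) = 4.7916 / 0.9594 ≈ 4.99 million.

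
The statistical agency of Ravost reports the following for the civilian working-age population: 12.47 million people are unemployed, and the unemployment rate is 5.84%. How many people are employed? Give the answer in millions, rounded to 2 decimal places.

About 201.06 million are employed.

Labor force = U / u = 12.47 / 0.0584 ≈ 213.53 million.
Employed = labor force − unemployed = 213.53 − 12.47 = 201.06 million.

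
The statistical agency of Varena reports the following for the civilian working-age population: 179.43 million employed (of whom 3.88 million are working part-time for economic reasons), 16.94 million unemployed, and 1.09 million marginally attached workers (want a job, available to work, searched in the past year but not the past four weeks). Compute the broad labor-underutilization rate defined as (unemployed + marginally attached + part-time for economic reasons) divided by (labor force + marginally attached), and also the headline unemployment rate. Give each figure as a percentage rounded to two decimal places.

Broad underutilization rate ≈ 11.10%; headline unemployment rate ≈ 8.63%.

Labor force = 179.43 + 16.94 = 196.37 million.
Numerator = 16.94 + 1.09 + 3.88 = 21.91 million.
Denominator = 196.37 + 1.09 = 197.46 million.
Broad rate = 21.91 / 197.46 = 11.10%.
Headline unemployment rate = 16.94 / 196.37 = 8.63%.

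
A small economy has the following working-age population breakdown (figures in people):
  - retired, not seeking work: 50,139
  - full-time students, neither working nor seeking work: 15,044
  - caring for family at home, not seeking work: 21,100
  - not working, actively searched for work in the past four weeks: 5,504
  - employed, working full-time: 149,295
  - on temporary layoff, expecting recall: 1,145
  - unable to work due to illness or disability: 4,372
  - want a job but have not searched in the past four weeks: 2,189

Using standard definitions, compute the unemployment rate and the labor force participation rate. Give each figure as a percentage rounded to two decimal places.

Unemployment rate ≈ 4.26%; labor force participation rate ≈ 62.68%.

Employed = 149,295.
Unemployed = 5,504 + 1,145 = 6,649 (jobless and actively searching, or on temporary layoff).
Labor force = 149,295 + 6,649 = 155,944.
Not in labor force = 50,139 + 15,044 + 21,100 + 4,372 + 2,189 = 92,844 (those not working and not actively searching are outside the labor force — including those who want a job but have given up searching).
Civilian working-age population = 155,944 + 92,844 = 248,788.
Unemployment rate = 6,649 / 155,944 = 4.26%.
Labor force participation rate = 155,944 / 248,788 = 62.68%.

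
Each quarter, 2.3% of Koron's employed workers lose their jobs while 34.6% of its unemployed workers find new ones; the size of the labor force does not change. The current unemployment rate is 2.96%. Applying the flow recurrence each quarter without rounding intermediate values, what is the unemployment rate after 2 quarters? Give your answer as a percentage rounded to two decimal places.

With a fixed labor force, u_{t+1} = u_t + s·(1−u_t) − f·u_t = u_t·(1−s−f) + s.
Here 1−s−f = 0.631 and s = 0.023.
u_1 = 0.029600 × 0.631 + 0.023 = 0.041678.
u_2 = 0.041678 × 0.631 + 0.023 = 0.049299.

Unemployment rate after two quarters ≈ 4.93%.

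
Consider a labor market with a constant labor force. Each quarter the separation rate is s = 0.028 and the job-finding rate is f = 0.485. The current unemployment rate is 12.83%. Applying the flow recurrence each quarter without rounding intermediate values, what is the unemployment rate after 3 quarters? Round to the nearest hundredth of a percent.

With a fixed labor force, u_{t+1} = u_t + s·(1−u_t) − f·u_t = u_t·(1−s−f) + s.
Here 1−s−f = 0.487 and s = 0.028.
u_1 = 0.128300 × 0.487 + 0.028 = 0.090482.
u_2 = 0.090482 × 0.487 + 0.028 = 0.072065.
u_3 = 0.072065 × 0.487 + 0.028 = 0.063096.

Unemployment rate after three quarters ≈ 6.31%.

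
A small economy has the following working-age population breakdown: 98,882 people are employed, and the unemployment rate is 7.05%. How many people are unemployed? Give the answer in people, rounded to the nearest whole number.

Let U be the number unemployed. The labor force is E + U, and U/(E+U) = 0.0705.
So U = 0.0705 × 98,882 / (1 − 0.0705) = 6971.18 / 0.9295 ≈ 7,500.

About 7,500 are unemployed.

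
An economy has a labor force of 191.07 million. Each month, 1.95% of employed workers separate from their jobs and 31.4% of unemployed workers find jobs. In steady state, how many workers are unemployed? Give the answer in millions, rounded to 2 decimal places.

Steady-state unemployment rate u* = s/(s+f) = 1.95/(1.95+31.4) = 0.058471.
Unemployed = u* × labor force = 0.058471 × 191.07 ≈ 11.17 million.

About 11.17 million are unemployed in steady state.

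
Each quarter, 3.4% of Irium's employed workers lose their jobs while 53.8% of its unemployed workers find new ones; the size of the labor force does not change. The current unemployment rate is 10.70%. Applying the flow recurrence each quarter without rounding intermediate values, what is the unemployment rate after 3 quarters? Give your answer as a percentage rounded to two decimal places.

Unemployment rate after three quarters ≈ 6.32%.

With a fixed labor force, u_{t+1} = u_t + s·(1−u_t) − f·u_t = u_t·(1−s−f) + s.
Here 1−s−f = 0.428 and s = 0.034.
u_1 = 0.107000 × 0.428 + 0.034 = 0.079796.
u_2 = 0.079796 × 0.428 + 0.034 = 0.068153.
u_3 = 0.068153 × 0.428 + 0.034 = 0.063169.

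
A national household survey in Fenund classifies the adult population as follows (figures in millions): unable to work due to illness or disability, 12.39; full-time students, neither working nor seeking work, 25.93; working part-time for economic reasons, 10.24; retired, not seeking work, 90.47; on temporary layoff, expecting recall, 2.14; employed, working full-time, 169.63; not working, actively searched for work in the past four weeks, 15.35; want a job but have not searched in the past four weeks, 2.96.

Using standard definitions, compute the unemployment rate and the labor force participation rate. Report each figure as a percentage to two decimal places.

Employed = 10.24 + 169.63 = 179.87 million (anyone who worked, including part-time for economic reasons, counts as employed).
Unemployed = 2.14 + 15.35 = 17.49 million (jobless and actively searching, or on temporary layoff).
Labor force = 179.87 + 17.49 = 197.36 million.
Not in labor force = 12.39 + 25.93 + 90.47 + 2.96 = 131.75 million (those not working and not actively searching are outside the labor force — including those who want a job but have given up searching).
Civilian working-age population = 197.36 + 131.75 = 329.11 million.
Unemployment rate = 17.49 / 197.36 = 8.86%.
Labor force participation rate = 197.36 / 329.11 = 59.97%.

Unemployment rate ≈ 8.86%; labor force participation rate ≈ 59.97%.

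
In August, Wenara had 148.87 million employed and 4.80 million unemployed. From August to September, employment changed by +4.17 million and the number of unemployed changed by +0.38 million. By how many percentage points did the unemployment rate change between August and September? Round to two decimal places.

August: labor force = 148.87 + 4.80 = 153.67; u = 4.80/153.67 = 3.12%.
September: labor force = 153.04 + 5.18 = 158.22; u = 5.18/158.22 = 3.27%.
Change = 3.27% − 3.12% = +0.15 pp.

The unemployment rate changed by +0.15 percentage points.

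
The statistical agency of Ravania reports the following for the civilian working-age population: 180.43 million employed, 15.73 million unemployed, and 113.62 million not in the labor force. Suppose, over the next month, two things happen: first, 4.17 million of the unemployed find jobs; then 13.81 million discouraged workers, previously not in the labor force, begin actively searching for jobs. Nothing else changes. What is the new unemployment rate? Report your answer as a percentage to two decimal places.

New unemployment rate ≈ 12.08%.

Initially, labor force = 180.43 + 15.73 = 196.16 million, so u = 15.73/196.16 = 8.02%.
After the first change, unemployed falls and employed rises by 4.17; labor force unchanged → E = 184.60, U = 11.56, labor force = 196.16 million.
After the second change, unemployed and labor force both rise by 13.81 → E = 184.60, U = 25.37, labor force = 209.97 million.
New unemployment rate = 25.37 / 209.97 = 12.08%.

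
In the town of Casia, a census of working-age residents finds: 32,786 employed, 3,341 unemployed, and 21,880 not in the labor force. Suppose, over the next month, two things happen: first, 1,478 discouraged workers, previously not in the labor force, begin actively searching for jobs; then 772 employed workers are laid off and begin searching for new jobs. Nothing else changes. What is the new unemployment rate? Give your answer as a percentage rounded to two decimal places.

New unemployment rate ≈ 14.87%.

Initially, labor force = 32,786 + 3,341 = 36,127, so u = 3,341/36,127 = 9.25%.
After the first change, unemployed and labor force both rise by 1,478 → E = 32,786, U = 4,819, labor force = 37,605.
After the second change, employed falls and unemployed rises by 772; labor force unchanged → E = 32,014, U = 5,591, labor force = 37,605.
New unemployment rate = 5,591 / 37,605 = 14.87%.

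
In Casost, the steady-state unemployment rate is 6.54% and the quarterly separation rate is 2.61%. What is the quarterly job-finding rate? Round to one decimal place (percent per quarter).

From u* = s/(s+f): f = s·(1−u)/u.
f = 2.61 × (1 − 0.0654) / 0.0654 = 2.4393 / 0.0654 ≈ 37.3% per quarter.

Job-finding rate ≈ 37.3% per quarter.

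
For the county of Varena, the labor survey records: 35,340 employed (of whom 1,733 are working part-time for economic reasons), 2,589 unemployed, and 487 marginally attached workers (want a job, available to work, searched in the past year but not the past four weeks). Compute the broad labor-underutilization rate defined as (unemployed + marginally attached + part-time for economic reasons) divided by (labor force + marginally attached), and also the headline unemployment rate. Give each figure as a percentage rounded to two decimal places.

Labor force = 35,340 + 2,589 = 37,929.
Numerator = 2,589 + 487 + 1,733 = 4,809.
Denominator = 37,929 + 487 = 38,416.
Broad rate = 4,809 / 38,416 = 12.52%.
Headline unemployment rate = 2,589 / 37,929 = 6.83%.

Broad underutilization rate ≈ 12.52%; headline unemployment rate ≈ 6.83%.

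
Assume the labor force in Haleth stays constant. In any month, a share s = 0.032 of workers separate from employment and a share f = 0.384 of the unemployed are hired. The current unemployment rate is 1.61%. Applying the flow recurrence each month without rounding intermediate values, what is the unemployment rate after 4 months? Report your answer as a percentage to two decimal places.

Unemployment rate after four months ≈ 6.98%.

With a fixed labor force, u_{t+1} = u_t + s·(1−u_t) − f·u_t = u_t·(1−s−f) + s.
Here 1−s−f = 0.584 and s = 0.032.
u_1 = 0.016100 × 0.584 + 0.032 = 0.041402.
u_2 = 0.041402 × 0.584 + 0.032 = 0.056179.
u_3 = 0.056179 × 0.584 + 0.032 = 0.064809.
u_4 = 0.064809 × 0.584 + 0.032 = 0.069848.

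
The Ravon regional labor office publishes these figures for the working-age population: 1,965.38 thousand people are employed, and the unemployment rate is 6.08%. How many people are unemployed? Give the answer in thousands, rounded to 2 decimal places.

Let U be the number unemployed. The labor force is E + U, and U/(E+U) = 0.0608.
So U = 0.0608 × 1,965.38 / (1 − 0.0608) = 119.4951 / 0.9392 ≈ 127.23 thousand.

About 127.23 thousand are unemployed.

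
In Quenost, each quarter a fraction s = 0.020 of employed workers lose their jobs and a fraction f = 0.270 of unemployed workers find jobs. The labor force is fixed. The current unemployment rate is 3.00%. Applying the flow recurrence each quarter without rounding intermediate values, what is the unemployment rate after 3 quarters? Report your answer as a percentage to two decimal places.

With a fixed labor force, u_{t+1} = u_t + s·(1−u_t) − f·u_t = u_t·(1−s−f) + s.
Here 1−s−f = 0.710 and s = 0.020.
u_1 = 0.030000 × 0.710 + 0.020 = 0.041300.
u_2 = 0.041300 × 0.710 + 0.020 = 0.049323.
u_3 = 0.049323 × 0.710 + 0.020 = 0.055019.

Unemployment rate after three quarters ≈ 5.50%.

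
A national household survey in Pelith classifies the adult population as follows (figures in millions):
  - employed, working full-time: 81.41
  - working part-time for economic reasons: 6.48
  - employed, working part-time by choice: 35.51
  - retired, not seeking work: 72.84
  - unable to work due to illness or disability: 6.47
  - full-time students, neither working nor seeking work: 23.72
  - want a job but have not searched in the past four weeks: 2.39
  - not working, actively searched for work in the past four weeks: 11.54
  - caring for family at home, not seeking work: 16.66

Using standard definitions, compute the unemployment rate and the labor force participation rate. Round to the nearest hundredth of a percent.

Employed = 81.41 + 6.48 + 35.51 = 123.40 million (anyone who worked, including part-time for economic reasons, counts as employed).
Unemployed = 11.54 million.
Labor force = 123.40 + 11.54 = 134.94 million.
Not in labor force = 72.84 + 6.47 + 23.72 + 2.39 + 16.66 = 122.08 million (those not working and not actively searching are outside the labor force — including those who want a job but have given up searching).
Civilian working-age population = 134.94 + 122.08 = 257.02 million.
Unemployment rate = 11.54 / 134.94 = 8.55%.
Labor force participation rate = 134.94 / 257.02 = 52.50%.

Unemployment rate ≈ 8.55%; labor force participation rate ≈ 52.50%.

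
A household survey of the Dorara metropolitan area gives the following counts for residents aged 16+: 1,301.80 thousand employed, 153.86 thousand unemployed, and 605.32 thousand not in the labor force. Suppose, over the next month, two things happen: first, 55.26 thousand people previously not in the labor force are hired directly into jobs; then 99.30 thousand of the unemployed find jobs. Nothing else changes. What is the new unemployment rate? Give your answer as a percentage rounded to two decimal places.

Initially, labor force = 1,301.80 + 153.86 = 1,455.66 thousand, so u = 153.86/1,455.66 = 10.57%.
After the first change, employed and labor force both rise by 55.26; unemployed unchanged → E = 1,357.06, U = 153.86, labor force = 1,510.92 thousand.
After the second change, unemployed falls and employed rises by 99.30; labor force unchanged → E = 1,456.36, U = 54.56, labor force = 1,510.92 thousand.
New unemployment rate = 54.56 / 1,510.92 = 3.61%.

New unemployment rate ≈ 3.61%.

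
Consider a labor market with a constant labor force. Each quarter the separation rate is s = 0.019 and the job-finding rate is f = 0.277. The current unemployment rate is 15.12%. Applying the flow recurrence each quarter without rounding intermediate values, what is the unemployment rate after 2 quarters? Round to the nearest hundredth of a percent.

With a fixed labor force, u_{t+1} = u_t + s·(1−u_t) − f·u_t = u_t·(1−s−f) + s.
Here 1−s−f = 0.704 and s = 0.019.
u_1 = 0.151200 × 0.704 + 0.019 = 0.125445.
u_2 = 0.125445 × 0.704 + 0.019 = 0.107313.

Unemployment rate after two quarters ≈ 10.73%.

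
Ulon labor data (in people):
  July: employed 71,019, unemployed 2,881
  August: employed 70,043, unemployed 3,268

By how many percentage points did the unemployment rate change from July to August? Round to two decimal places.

July: labor force = 71,019 + 2,881 = 73,900; u = 2,881/73,900 = 3.90%.
August: labor force = 70,043 + 3,268 = 73,311; u = 3,268/73,311 = 4.46%.
Change = 4.46% − 3.90% = +0.56 pp.

The unemployment rate changed by +0.56 percentage points.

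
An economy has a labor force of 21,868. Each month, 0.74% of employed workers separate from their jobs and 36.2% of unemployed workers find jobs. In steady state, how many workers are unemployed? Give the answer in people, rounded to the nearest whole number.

About 438 are unemployed in steady state.

Steady-state unemployment rate u* = s/(s+f) = 0.74/(0.74+36.2) = 0.020032.
Unemployed = u* × labor force = 0.020032 × 21,868 ≈ 438.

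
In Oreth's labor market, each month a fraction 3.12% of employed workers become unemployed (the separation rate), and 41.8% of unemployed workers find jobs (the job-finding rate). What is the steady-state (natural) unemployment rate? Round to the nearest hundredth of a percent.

Steady-state unemployment rate ≈ 6.95%.

At steady state the flows balance: s·E = f·U, so U/(E+U) = s/(s+f).
u* = 3.12 / (3.12 + 41.8) = 3.12 / 44.92 = 6.95%.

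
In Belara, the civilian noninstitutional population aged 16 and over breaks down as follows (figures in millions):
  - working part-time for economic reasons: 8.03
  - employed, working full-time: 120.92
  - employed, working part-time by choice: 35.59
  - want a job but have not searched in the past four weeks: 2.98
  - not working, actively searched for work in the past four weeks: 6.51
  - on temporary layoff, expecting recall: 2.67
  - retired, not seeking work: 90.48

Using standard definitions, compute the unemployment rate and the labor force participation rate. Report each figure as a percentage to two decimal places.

Unemployment rate ≈ 5.28%; labor force participation rate ≈ 65.02%.

Employed = 8.03 + 120.92 + 35.59 = 164.54 million (anyone who worked, including part-time for economic reasons, counts as employed).
Unemployed = 6.51 + 2.67 = 9.18 million (jobless and actively searching, or on temporary layoff).
Labor force = 164.54 + 9.18 = 173.72 million.
Not in labor force = 2.98 + 90.48 = 93.46 million (those not working and not actively searching are outside the labor force — including those who want a job but have given up searching).
Civilian working-age population = 173.72 + 93.46 = 267.18 million.
Unemployment rate = 9.18 / 173.72 = 5.28%.
Labor force participation rate = 173.72 / 267.18 = 65.02%.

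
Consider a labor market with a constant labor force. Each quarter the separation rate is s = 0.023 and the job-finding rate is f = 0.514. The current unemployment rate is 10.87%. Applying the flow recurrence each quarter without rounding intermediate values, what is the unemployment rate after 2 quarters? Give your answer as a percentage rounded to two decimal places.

Unemployment rate after two quarters ≈ 5.70%.

With a fixed labor force, u_{t+1} = u_t + s·(1−u_t) − f·u_t = u_t·(1−s−f) + s.
Here 1−s−f = 0.463 and s = 0.023.
u_1 = 0.108700 × 0.463 + 0.023 = 0.073328.
u_2 = 0.073328 × 0.463 + 0.023 = 0.056951.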